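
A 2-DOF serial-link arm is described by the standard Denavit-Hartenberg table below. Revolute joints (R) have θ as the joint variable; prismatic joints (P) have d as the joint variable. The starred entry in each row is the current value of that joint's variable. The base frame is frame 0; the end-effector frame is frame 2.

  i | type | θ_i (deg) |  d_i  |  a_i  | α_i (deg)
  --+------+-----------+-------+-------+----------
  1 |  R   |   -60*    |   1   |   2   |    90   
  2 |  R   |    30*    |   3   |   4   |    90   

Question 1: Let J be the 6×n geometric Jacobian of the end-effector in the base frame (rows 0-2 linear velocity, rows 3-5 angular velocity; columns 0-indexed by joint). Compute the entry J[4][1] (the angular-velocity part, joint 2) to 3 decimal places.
-0.500

axis z_1 = (-0.8660,-0.5000,0.0000); lever o_n−o_1 = (-0.8660,-4.5000,2.0000)
cross product → J_v[:, 1] = (-1.0000,1.7321,3.4641)
J_ω[:, 1] = z_1
entry J[4][1] = -0.5000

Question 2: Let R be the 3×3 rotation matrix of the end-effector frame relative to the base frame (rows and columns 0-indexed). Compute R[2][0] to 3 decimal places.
End-effector x-axis (col 0 of R) = (0.4330,-0.7500,0.5000)
R[2][0] = 0.5000

0.500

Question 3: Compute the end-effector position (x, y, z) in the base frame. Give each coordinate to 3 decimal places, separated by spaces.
after link 1: o_1 = (1.0000, -1.7321, 1.0000)
after link 2: o_2 = (0.1340, -6.2321, 3.0000)

0.134 -6.232 3.000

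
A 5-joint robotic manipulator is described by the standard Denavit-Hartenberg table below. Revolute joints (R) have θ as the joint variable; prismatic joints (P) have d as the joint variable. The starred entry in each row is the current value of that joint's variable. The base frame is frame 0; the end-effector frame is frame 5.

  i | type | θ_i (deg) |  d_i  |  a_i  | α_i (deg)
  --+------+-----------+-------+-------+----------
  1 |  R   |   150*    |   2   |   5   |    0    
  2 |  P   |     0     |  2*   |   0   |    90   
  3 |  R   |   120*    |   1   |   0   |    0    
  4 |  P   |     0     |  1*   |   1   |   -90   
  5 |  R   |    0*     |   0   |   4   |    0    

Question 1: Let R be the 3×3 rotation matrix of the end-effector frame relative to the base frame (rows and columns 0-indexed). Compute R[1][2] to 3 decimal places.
End-effector z-axis (col 2 of R) = (0.7500,-0.4330,-0.5000)
R[1][2] = -0.4330

-0.433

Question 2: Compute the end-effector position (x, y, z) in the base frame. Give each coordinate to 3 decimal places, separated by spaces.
after link 1: o_1 = (-4.3301, 2.5000, 2.0000)
after link 2: o_2 = (-4.3301, 2.5000, 4.0000)
after link 3: o_3 = (-3.8301, 3.3660, 4.0000)
after link 4: o_4 = (-2.8971, 3.9821, 4.8660)
after link 5: o_5 = (-1.1651, 2.9821, 8.3301)

-1.165 2.982 8.330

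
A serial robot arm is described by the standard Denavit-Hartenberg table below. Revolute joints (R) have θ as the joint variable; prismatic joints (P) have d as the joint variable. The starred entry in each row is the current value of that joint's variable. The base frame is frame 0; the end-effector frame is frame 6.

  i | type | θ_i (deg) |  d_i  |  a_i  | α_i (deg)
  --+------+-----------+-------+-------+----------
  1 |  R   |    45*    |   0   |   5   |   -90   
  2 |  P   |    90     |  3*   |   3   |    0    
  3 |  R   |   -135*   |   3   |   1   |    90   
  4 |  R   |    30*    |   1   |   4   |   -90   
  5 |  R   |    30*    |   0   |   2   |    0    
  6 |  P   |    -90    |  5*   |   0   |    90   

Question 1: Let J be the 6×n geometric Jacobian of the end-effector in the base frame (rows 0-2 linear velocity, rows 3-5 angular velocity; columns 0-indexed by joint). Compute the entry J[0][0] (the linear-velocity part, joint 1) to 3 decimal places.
axis z_0 = ẑ; lever o_n−o_0 = (-4.0635,14.5987,-0.5505)
cross product → J_v[:, 0] = (-14.5987,-4.0635,0.0000)
J_ω[:, 0] = z_0
entry J[0][0] = -14.5987

-14.599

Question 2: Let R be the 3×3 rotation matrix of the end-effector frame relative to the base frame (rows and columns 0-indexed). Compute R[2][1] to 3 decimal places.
End-effector y-axis (col 1 of R) = (-0.8624,0.3624,-0.3536)
R[2][1] = -0.3536

-0.354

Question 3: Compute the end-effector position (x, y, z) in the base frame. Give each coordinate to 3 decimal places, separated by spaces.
-4.064 14.599 -0.551

after link 1: o_1 = (3.5355, 3.5355, 0.0000)
after link 2: o_2 = (1.4142, 5.6569, -3.0000)
after link 3: o_3 = (-0.2071, 8.2782, -2.2929)
after link 4: o_4 = (-0.3893, 10.9244, 0.8637)
after link 5: o_5 = (0.2484, 12.7868, 1.2173)
after link 6: o_6 = (-4.0635, 14.5987, -0.5505)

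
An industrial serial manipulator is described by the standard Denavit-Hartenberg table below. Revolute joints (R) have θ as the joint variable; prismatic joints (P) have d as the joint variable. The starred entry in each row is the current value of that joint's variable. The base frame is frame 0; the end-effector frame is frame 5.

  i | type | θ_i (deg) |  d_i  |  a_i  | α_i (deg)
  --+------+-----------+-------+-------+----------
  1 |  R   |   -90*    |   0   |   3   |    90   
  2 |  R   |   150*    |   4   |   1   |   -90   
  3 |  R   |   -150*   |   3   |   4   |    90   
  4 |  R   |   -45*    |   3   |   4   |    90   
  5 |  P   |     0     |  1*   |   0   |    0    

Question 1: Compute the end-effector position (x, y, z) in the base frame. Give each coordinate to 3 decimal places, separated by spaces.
-4.463 -8.292 -2.437

after link 1: o_1 = (0.0000, -3.0000, 0.0000)
after link 2: o_2 = (-4.0000, -2.1340, 0.5000)
after link 3: o_3 = (-6.0000, -3.6340, -3.8301)
after link 4: o_4 = (-4.8161, -8.4685, -3.3554)
after link 5: o_5 = (-4.4626, -8.2918, -2.4368)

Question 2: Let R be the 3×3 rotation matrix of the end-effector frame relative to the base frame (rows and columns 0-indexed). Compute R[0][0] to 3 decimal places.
End-effector x-axis (col 0 of R) = (-0.3536,-0.8839,0.3062)
R[0][0] = -0.3536

-0.354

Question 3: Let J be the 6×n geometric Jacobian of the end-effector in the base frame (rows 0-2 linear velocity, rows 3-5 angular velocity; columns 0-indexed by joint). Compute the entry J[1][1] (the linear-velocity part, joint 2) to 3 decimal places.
-2.437

axis z_1 = (-1.0000,-0.0000,0.0000); lever o_n−o_1 = (-4.4626,-5.2918,-2.4368)
cross product → J_v[:, 1] = (0.0000,-2.4368,5.2918)
J_ω[:, 1] = z_1
entry J[1][1] = -2.4368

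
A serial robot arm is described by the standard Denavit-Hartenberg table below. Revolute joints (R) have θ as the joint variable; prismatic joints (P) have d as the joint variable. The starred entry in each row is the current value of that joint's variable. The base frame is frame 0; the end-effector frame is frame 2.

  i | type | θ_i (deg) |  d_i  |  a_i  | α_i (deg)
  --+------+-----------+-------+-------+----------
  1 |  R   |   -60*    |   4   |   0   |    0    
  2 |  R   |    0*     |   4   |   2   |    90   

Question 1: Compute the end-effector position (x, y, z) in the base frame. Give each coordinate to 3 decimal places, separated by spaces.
1.000 -1.732 8.000

after link 1: o_1 = (0.0000, 0.0000, 4.0000)
after link 2: o_2 = (1.0000, -1.7321, 8.0000)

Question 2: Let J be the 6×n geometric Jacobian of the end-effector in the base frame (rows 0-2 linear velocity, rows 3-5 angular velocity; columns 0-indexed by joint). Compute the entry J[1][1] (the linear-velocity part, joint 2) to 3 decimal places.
1.000

axis z_1 = (0.0000,0.0000,1.0000); lever o_n−o_1 = (1.0000,-1.7321,4.0000)
cross product → J_v[:, 1] = (1.7321,1.0000,-0.0000)
J_ω[:, 1] = z_1
entry J[1][1] = 1.0000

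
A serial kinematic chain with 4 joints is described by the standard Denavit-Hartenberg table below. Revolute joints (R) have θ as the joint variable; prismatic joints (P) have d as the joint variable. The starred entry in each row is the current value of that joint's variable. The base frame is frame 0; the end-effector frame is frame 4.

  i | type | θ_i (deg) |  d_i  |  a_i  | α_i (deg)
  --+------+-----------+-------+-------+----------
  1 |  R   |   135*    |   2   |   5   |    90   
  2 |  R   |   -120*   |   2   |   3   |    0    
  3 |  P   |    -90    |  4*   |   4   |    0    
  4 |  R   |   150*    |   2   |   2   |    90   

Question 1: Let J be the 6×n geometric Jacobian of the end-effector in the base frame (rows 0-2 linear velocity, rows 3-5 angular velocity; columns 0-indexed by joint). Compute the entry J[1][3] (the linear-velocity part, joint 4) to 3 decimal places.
1.225

axis z_3 = (0.7071,0.7071,0.0000); lever o_n−o_3 = (0.7071,2.1213,-1.7321)
cross product → J_v[:, 3] = (-1.2247,1.2247,1.0000)
J_ω[:, 3] = z_3
entry J[1][3] = 1.2247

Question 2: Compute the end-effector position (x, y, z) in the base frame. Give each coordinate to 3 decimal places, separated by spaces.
after link 1: o_1 = (-3.5355, 3.5355, 2.0000)
after link 2: o_2 = (-1.0607, 3.8891, -0.5981)
after link 3: o_3 = (4.2173, 4.2680, 1.4019)
after link 4: o_4 = (4.9244, 6.3893, -0.3301)

4.924 6.389 -0.330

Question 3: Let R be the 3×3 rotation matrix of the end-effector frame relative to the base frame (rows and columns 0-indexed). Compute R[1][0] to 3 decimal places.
0.354

End-effector x-axis (col 0 of R) = (-0.3536,0.3536,-0.8660)
R[1][0] = 0.3536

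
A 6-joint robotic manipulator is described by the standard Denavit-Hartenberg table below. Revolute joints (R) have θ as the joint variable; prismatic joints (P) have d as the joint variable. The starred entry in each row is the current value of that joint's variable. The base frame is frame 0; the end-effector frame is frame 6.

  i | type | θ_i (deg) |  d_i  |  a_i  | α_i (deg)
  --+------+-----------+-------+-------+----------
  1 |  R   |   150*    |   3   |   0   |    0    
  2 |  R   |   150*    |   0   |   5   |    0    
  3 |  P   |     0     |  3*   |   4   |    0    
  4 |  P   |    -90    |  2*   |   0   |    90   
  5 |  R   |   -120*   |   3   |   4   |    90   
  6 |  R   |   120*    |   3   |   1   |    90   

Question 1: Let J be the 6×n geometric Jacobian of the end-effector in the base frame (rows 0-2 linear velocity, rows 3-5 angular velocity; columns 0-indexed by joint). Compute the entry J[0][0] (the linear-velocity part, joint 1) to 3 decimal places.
axis z_0 = ẑ; lever o_n−o_0 = (6.3325,-2.2721,6.4689)
cross product → J_v[:, 0] = (2.2721,6.3325,-0.0000)
J_ω[:, 0] = z_0
entry J[0][0] = 2.2721

2.272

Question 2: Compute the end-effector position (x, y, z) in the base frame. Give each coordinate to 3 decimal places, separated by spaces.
6.333 -2.272 6.469

after link 1: o_1 = (0.0000, 0.0000, 3.0000)
after link 2: o_2 = (2.5000, -4.3301, 3.0000)
after link 3: o_3 = (4.5000, -7.7942, 6.0000)
after link 4: o_4 = (4.5000, -7.7942, 8.0000)
after link 5: o_5 = (4.7321, -4.1962, 4.5359)
after link 6: o_6 = (6.3325, -2.2721, 6.4689)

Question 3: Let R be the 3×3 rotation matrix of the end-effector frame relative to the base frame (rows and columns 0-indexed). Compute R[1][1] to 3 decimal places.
0.433

End-effector y-axis (col 1 of R) = (0.7500,0.4330,0.5000)
R[1][1] = 0.4330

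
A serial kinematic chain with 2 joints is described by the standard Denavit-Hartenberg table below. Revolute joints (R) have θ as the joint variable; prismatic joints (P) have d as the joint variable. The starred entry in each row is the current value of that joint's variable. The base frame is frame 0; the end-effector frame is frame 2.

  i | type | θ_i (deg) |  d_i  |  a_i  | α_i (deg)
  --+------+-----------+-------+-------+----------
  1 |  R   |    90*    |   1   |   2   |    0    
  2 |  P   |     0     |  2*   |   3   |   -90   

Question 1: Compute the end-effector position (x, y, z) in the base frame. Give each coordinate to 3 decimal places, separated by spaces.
after link 1: o_1 = (0.0000, 2.0000, 1.0000)
after link 2: o_2 = (0.0000, 5.0000, 3.0000)

0.000 5.000 3.000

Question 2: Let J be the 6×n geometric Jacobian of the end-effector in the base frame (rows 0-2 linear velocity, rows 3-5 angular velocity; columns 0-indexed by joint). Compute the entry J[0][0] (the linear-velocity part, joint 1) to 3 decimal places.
-5.000

axis z_0 = ẑ; lever o_n−o_0 = (0.0000,5.0000,3.0000)
cross product → J_v[:, 0] = (-5.0000,0.0000,0.0000)
J_ω[:, 0] = z_0
entry J[0][0] = -5.0000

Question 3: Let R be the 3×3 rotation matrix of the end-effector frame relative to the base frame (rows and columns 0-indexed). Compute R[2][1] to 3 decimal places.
-1.000

End-effector y-axis (col 1 of R) = (-0.0000,0.0000,-1.0000)
R[2][1] = -1.0000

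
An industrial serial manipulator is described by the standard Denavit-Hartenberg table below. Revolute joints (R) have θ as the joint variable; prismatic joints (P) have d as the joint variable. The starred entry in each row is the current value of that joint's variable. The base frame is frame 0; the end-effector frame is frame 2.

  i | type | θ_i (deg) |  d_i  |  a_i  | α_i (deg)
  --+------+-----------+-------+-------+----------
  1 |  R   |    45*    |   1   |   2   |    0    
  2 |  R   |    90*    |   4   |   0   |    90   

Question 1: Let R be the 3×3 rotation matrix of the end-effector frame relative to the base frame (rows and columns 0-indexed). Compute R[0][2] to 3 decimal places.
0.707

End-effector z-axis (col 2 of R) = (0.7071,0.7071,0.0000)
R[0][2] = 0.7071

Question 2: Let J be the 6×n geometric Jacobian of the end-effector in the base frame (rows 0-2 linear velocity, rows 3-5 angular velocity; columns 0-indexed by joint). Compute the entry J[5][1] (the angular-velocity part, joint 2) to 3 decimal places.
axis z_1 = (0.0000,0.0000,1.0000); lever o_n−o_1 = (0.0000,0.0000,4.0000)
cross product → J_v[:, 1] = (0.0000,0.0000,0.0000)
J_ω[:, 1] = z_1
entry J[5][1] = 1.0000

1.000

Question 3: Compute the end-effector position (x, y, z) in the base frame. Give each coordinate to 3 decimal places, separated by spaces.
1.414 1.414 5.000

after link 1: o_1 = (1.4142, 1.4142, 1.0000)
after link 2: o_2 = (1.4142, 1.4142, 5.0000)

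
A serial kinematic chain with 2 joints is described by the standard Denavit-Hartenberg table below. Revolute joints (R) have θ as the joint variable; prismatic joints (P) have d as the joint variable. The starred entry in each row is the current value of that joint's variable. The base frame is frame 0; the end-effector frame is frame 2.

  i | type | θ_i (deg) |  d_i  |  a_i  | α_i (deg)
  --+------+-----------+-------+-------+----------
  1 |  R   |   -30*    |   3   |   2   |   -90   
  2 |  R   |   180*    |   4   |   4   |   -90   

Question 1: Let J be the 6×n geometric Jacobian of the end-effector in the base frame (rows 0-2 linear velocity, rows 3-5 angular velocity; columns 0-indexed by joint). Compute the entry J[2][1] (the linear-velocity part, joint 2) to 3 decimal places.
axis z_1 = (0.5000,0.8660,0.0000); lever o_n−o_1 = (-1.4641,5.4641,-0.0000)
cross product → J_v[:, 1] = (-0.0000,0.0000,4.0000)
J_ω[:, 1] = z_1
entry J[2][1] = 4.0000

4.000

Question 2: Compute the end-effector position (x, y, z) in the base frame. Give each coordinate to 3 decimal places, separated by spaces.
after link 1: o_1 = (1.7321, -1.0000, 3.0000)
after link 2: o_2 = (0.2679, 4.4641, 3.0000)

0.268 4.464 3.000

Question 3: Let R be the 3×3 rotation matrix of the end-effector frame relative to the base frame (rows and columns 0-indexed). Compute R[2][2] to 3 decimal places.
1.000

End-effector z-axis (col 2 of R) = (-0.0000,0.0000,1.0000)
R[2][2] = 1.0000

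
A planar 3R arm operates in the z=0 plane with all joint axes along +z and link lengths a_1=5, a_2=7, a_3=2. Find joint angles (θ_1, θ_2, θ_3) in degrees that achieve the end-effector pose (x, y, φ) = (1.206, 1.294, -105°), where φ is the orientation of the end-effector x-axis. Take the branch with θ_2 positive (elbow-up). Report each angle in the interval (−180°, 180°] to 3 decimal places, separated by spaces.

wrist centre = target − a_3·(cos φ, sin φ) = (1.7236, 3.2259)
cos θ_2 = (13.3770−5²−7²)/(2·5·7) = -0.8660; θ_2 = 150.0019° (elbow-up)
β = atan2(3.2259,1.7236) = 61.8835°; ψ = atan2(3.4998,-1.0623) = 106.8846°
θ_1 = β − ψ = -45.0011°
θ_3 = φ − θ_1 − θ_2 = 149.9992° (wrapped to (-180°,180°])

-45.001 150.002 149.999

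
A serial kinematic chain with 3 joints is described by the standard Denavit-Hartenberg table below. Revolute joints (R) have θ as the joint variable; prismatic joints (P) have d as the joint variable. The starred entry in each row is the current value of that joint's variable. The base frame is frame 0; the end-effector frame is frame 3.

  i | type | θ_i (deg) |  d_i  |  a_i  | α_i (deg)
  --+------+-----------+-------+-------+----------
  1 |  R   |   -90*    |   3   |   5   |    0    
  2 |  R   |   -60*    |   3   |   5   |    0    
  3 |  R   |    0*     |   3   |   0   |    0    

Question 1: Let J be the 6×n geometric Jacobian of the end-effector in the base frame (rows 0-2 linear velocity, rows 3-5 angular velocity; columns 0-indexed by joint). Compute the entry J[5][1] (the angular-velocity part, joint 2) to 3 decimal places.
1.000

axis z_1 = (0.0000,0.0000,1.0000); lever o_n−o_1 = (-4.3301,-2.5000,6.0000)
cross product → J_v[:, 1] = (2.5000,-4.3301,0.0000)
J_ω[:, 1] = z_1
entry J[5][1] = 1.0000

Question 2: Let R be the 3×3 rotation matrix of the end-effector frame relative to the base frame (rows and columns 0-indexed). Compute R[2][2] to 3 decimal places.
End-effector z-axis (col 2 of R) = (0.0000,0.0000,1.0000)
R[2][2] = 1.0000

1.000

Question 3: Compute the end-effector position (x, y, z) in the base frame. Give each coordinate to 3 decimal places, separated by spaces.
after link 1: o_1 = (0.0000, -5.0000, 3.0000)
after link 2: o_2 = (-4.3301, -7.5000, 6.0000)
after link 3: o_3 = (-4.3301, -7.5000, 9.0000)

-4.330 -7.500 9.000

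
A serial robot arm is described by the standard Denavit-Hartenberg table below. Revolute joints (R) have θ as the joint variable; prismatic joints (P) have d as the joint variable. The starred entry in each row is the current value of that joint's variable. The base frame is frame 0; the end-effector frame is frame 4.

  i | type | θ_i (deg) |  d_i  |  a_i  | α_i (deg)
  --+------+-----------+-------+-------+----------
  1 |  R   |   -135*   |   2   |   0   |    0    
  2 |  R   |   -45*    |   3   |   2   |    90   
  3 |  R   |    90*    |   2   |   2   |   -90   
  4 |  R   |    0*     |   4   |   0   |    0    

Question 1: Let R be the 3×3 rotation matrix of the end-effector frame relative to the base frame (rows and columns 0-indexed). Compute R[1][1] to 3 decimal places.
End-effector y-axis (col 1 of R) = (0.0000,-1.0000,-0.0000)
R[1][1] = -1.0000

-1.000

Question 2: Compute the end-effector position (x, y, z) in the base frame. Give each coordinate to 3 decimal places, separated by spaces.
after link 1: o_1 = (0.0000, 0.0000, 2.0000)
after link 2: o_2 = (-2.0000, -0.0000, 5.0000)
after link 3: o_3 = (-2.0000, 2.0000, 7.0000)
after link 4: o_4 = (2.0000, 2.0000, 7.0000)

2.000 2.000 7.000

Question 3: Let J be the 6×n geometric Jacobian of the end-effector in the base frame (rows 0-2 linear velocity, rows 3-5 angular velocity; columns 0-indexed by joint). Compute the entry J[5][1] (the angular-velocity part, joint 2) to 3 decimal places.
1.000

axis z_1 = (0.0000,0.0000,1.0000); lever o_n−o_1 = (2.0000,2.0000,5.0000)
cross product → J_v[:, 1] = (-2.0000,2.0000,0.0000)
J_ω[:, 1] = z_1
entry J[5][1] = 1.0000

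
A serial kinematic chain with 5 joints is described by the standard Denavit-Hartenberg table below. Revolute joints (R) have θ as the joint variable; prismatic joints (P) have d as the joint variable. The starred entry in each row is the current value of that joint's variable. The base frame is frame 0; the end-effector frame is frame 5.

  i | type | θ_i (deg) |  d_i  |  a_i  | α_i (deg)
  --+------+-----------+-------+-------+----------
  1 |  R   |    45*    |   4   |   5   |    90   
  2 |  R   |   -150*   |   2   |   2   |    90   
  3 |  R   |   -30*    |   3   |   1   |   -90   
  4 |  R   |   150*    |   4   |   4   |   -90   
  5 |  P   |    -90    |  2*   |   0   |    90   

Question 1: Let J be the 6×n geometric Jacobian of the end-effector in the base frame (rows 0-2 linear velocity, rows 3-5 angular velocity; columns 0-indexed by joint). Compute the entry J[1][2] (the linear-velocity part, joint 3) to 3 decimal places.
3.889

axis z_2 = (-0.3536,-0.3536,0.8660); lever o_n−o_2 = (3.3207,-4.0278,2.8660)
cross product → J_v[:, 2] = (2.4749,3.8891,2.5981)
J_ω[:, 2] = z_2
entry J[1][2] = 3.8891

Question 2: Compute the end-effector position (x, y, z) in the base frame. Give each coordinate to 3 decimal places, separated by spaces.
after link 1: o_1 = (3.5355, 3.5355, 4.0000)
after link 2: o_2 = (3.7250, 0.8966, 3.0000)
after link 3: o_3 = (1.7805, -0.3409, 5.1651)
after link 4: o_4 = (6.7742, -2.6956, 3.9330)
after link 5: o_5 = (7.0457, -3.1312, 5.8660)

7.046 -3.131 5.866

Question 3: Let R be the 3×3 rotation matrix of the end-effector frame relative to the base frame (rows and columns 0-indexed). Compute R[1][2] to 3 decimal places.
End-effector z-axis (col 2 of R) = (-0.9422,-0.3299,0.0580)
R[1][2] = -0.3299

-0.330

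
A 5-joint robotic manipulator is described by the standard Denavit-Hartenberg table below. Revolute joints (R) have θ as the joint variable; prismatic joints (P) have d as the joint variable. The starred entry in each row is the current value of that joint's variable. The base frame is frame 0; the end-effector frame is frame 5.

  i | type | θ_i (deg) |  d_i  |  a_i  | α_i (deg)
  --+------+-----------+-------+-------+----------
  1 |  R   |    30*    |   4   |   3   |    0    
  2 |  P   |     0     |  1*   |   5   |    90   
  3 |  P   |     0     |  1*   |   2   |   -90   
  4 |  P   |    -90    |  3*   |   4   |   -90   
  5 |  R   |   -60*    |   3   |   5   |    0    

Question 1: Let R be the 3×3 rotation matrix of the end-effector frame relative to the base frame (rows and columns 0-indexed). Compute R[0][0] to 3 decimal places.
0.250

End-effector x-axis (col 0 of R) = (0.2500,-0.4330,0.8660)
R[0][0] = 0.2500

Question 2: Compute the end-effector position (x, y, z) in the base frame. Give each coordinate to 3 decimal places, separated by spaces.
15.008 0.005 12.330

after link 1: o_1 = (2.5981, 1.5000, 4.0000)
after link 2: o_2 = (6.9282, 4.0000, 5.0000)
after link 3: o_3 = (9.1603, 4.1340, 5.0000)
after link 4: o_4 = (11.1603, 0.6699, 8.0000)
after link 5: o_5 = (15.0083, 0.0048, 12.3301)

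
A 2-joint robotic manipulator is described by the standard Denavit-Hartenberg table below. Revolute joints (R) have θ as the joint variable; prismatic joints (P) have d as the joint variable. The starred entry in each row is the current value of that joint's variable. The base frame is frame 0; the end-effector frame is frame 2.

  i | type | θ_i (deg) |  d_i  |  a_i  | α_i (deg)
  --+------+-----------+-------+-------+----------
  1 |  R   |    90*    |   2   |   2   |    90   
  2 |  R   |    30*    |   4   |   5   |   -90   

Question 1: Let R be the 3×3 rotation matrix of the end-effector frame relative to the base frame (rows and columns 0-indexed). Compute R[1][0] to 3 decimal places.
0.866

End-effector x-axis (col 0 of R) = (0.0000,0.8660,0.5000)
R[1][0] = 0.8660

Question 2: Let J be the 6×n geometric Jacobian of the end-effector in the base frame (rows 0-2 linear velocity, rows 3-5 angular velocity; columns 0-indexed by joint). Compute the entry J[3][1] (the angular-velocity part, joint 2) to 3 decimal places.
axis z_1 = (1.0000,-0.0000,0.0000); lever o_n−o_1 = (4.0000,4.3301,2.5000)
cross product → J_v[:, 1] = (-0.0000,-2.5000,4.3301)
J_ω[:, 1] = z_1
entry J[3][1] = 1.0000

1.000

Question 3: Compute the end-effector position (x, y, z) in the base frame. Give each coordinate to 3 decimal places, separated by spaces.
after link 1: o_1 = (0.0000, 2.0000, 2.0000)
after link 2: o_2 = (4.0000, 6.3301, 4.5000)

4.000 6.330 4.500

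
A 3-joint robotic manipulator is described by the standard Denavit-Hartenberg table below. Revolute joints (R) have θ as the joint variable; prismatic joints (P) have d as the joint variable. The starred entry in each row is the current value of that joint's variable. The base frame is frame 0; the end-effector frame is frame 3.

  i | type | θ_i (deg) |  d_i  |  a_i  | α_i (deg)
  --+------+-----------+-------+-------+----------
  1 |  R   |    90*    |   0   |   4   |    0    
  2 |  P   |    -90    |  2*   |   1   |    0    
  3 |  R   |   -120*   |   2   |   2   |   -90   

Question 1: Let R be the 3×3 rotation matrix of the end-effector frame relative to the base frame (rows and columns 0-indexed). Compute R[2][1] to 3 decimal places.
-1.000

End-effector y-axis (col 1 of R) = (0.0000,-0.0000,-1.0000)
R[2][1] = -1.0000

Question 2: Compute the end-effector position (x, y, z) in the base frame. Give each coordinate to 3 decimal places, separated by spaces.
after link 1: o_1 = (0.0000, 4.0000, 0.0000)
after link 2: o_2 = (1.0000, 4.0000, 2.0000)
after link 3: o_3 = (0.0000, 2.2679, 4.0000)

0.000 2.268 4.000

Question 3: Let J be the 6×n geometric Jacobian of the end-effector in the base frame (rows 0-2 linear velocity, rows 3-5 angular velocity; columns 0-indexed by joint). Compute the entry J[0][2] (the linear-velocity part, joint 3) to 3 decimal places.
1.732

axis z_2 = (0.0000,0.0000,1.0000); lever o_n−o_2 = (-1.0000,-1.7321,2.0000)
cross product → J_v[:, 2] = (1.7321,-1.0000,0.0000)
J_ω[:, 2] = z_2
entry J[0][2] = 1.7321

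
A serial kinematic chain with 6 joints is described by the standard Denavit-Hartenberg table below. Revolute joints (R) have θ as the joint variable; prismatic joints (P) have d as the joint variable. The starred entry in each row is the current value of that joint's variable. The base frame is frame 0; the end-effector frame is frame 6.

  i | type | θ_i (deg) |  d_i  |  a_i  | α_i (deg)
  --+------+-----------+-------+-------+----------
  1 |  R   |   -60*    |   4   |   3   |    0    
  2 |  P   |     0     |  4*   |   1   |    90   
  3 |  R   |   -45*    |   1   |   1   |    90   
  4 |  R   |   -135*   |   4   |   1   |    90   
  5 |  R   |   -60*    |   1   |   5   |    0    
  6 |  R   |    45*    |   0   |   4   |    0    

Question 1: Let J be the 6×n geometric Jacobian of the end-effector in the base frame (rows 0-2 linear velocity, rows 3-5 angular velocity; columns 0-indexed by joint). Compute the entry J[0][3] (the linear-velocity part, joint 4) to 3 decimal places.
axis z_3 = (-0.3536,0.6124,-0.7071); lever o_n−o_3 = (2.2888,5.0354,5.1473)
cross product → J_v[:, 3] = (6.7126,0.2015,-3.1819)
J_ω[:, 3] = z_3
entry J[0][3] = 6.7126

6.713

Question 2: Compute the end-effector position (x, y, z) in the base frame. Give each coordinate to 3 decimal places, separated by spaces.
3.776 0.459 12.440

after link 1: o_1 = (1.5000, -2.5981, 4.0000)
after link 2: o_2 = (2.0000, -3.4641, 8.0000)
after link 3: o_3 = (1.4875, -4.5765, 7.2929)
after link 4: o_4 = (0.4357, -1.3404, 4.9645)
after link 5: o_5 = (2.0102, -1.9462, 9.7763)
after link 6: o_6 = (3.7763, 0.4589, 12.4402)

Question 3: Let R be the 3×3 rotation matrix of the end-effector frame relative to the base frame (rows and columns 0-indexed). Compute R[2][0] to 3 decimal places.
0.666

End-effector x-axis (col 0 of R) = (0.4415,0.6013,0.6660)
R[2][0] = 0.6660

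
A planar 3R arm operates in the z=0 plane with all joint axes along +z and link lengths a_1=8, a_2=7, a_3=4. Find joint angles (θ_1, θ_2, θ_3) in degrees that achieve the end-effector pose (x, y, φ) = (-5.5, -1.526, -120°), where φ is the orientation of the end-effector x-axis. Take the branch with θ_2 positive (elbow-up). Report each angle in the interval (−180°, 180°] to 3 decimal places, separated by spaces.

wrist centre = target − a_3·(cos φ, sin φ) = (-3.5000, 1.9381)
cos θ_2 = (16.0062−8²−7²)/(2·8·7) = -0.8660; θ_2 = 149.9989° (elbow-up)
β = atan2(1.9381,-3.5000) = 151.0248°; ψ = atan2(3.5001,1.9379) = 61.0283°
θ_1 = β − ψ = 89.9965°
θ_3 = φ − θ_1 − θ_2 = 0.0046° (wrapped to (-180°,180°])

89.997 149.999 0.005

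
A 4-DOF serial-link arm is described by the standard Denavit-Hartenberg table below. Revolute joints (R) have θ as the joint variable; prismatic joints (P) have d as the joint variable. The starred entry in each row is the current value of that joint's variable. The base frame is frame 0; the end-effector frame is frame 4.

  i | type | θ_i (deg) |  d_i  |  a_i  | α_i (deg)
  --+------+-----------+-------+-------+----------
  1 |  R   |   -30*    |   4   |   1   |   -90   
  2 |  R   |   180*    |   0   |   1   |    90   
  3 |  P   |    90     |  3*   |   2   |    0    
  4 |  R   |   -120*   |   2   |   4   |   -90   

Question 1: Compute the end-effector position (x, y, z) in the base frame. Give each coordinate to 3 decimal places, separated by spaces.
-3.000 1.732 -1.000

after link 1: o_1 = (0.8660, -0.5000, 4.0000)
after link 2: o_2 = (0.0000, 0.0000, 4.0000)
after link 3: o_3 = (1.0000, 1.7321, 1.0000)
after link 4: o_4 = (-3.0000, 1.7321, -1.0000)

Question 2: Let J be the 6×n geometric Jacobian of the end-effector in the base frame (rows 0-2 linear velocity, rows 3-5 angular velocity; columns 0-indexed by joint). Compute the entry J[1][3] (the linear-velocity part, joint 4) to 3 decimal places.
axis z_3 = (0.0000,0.0000,-1.0000); lever o_n−o_3 = (-4.0000,0.0000,-2.0000)
cross product → J_v[:, 3] = (0.0000,4.0000,0.0000)
J_ω[:, 3] = z_3
entry J[1][3] = 4.0000

4.000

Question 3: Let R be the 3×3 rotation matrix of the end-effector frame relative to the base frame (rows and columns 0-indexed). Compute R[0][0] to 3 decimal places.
-1.000

End-effector x-axis (col 0 of R) = (-1.0000,0.0000,-0.0000)
R[0][0] = -1.0000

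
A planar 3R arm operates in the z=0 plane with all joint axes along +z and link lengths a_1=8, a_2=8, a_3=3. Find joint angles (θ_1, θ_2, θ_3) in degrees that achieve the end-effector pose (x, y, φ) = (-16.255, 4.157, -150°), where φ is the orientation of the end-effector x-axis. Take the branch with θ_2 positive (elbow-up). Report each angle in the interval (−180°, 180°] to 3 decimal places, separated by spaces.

wrist centre = target − a_3·(cos φ, sin φ) = (-13.6569, 5.6570)
cos θ_2 = (218.5132−8²−8²)/(2·8·8) = 0.7071; θ_2 = 44.9978° (elbow-up)
β = atan2(5.6570,-13.6569) = 157.4996°; ψ = atan2(5.6566,13.6571) = 22.4989°
θ_1 = β − ψ = 135.0007°
θ_3 = φ − θ_1 − θ_2 = 30.0015° (wrapped to (-180°,180°])

135.001 44.998 30.002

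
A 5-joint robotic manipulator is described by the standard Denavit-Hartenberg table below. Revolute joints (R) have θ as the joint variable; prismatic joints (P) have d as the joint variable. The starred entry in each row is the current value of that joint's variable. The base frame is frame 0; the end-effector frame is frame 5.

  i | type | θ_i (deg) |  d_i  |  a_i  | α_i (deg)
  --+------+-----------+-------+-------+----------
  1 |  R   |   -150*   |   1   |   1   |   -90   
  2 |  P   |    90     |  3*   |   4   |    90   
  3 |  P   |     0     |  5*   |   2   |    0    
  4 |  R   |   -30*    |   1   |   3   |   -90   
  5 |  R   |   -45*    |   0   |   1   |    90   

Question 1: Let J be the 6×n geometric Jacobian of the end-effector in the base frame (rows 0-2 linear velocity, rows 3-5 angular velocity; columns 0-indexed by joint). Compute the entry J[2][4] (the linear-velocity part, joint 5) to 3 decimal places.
-0.612

axis z_4 = (0.4330,-0.7500,-0.5000); lever o_n−o_4 = (-0.7891,-0.0474,-0.6124)
cross product → J_v[:, 4] = (0.4356,0.6597,-0.6124)
J_ω[:, 4] = z_4
entry J[2][4] = -0.6124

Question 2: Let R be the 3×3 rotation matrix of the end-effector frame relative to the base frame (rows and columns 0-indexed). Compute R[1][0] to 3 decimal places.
-0.047

End-effector x-axis (col 0 of R) = (-0.7891,-0.0474,-0.6124)
R[1][0] = -0.0474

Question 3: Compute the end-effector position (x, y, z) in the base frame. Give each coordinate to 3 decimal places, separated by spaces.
after link 1: o_1 = (-0.8660, -0.5000, 1.0000)
after link 2: o_2 = (0.6340, -3.0981, -3.0000)
after link 3: o_3 = (-3.6962, -5.5981, -5.0000)
after link 4: o_4 = (-5.3122, -4.7990, -7.5981)
after link 5: o_5 = (-6.1013, -4.8464, -8.2104)

-6.101 -4.846 -8.210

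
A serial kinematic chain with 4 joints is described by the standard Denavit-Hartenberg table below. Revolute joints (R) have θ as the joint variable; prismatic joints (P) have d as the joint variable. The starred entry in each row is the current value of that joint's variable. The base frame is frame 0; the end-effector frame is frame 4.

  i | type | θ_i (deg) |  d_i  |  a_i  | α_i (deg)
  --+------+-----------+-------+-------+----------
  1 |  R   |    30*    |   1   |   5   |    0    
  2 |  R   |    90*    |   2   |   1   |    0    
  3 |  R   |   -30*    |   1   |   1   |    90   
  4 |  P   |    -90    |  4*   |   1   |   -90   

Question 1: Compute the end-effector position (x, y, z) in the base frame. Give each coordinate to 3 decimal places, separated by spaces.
after link 1: o_1 = (4.3301, 2.5000, 1.0000)
after link 2: o_2 = (3.8301, 3.3660, 3.0000)
after link 3: o_3 = (3.8301, 4.3660, 4.0000)
after link 4: o_4 = (7.8301, 4.3660, 3.0000)

7.830 4.366 3.000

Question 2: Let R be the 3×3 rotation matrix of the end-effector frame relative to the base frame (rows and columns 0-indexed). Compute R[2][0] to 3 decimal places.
-1.000

End-effector x-axis (col 0 of R) = (0.0000,0.0000,-1.0000)
R[2][0] = -1.0000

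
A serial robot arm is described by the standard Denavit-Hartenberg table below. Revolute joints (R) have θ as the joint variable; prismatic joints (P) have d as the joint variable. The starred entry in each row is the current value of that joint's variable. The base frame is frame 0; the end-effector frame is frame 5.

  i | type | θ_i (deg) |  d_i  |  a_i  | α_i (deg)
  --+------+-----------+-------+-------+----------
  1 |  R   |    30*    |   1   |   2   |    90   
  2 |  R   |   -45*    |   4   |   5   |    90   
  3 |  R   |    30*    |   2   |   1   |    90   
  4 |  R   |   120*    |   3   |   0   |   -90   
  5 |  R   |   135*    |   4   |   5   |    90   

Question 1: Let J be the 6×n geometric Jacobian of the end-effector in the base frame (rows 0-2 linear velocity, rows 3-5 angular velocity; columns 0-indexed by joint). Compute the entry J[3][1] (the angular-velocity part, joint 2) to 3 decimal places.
axis z_1 = (0.5000,-0.8660,0.0000); lever o_n−o_1 = (6.4614,-1.0218,-0.7547)
cross product → J_v[:, 1] = (0.6536,0.3774,5.0848)
J_ω[:, 1] = z_1
entry J[3][1] = 0.5000

0.500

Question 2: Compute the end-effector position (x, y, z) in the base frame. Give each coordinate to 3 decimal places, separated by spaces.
8.193 -0.022 0.245

after link 1: o_1 = (1.7321, 1.0000, 1.0000)
after link 2: o_2 = (6.7939, -0.6963, -2.5355)
after link 3: o_3 = (6.3495, -1.5303, -4.5621)
after link 4: o_4 = (5.9690, 1.2501, -5.6228)
after link 5: o_5 = (8.1935, -0.0218, 0.2453)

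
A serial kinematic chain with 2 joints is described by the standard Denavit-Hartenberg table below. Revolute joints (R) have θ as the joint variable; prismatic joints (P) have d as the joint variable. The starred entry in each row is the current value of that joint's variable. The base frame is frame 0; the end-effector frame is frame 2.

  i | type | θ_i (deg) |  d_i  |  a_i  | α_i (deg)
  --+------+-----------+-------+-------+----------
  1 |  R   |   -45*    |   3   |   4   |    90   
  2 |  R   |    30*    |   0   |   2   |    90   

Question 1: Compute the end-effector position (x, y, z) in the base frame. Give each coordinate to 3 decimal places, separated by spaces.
after link 1: o_1 = (2.8284, -2.8284, 3.0000)
after link 2: o_2 = (4.0532, -4.0532, 4.0000)

4.053 -4.053 4.000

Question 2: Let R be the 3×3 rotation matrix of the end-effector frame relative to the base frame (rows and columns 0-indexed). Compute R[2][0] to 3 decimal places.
End-effector x-axis (col 0 of R) = (0.6124,-0.6124,0.5000)
R[2][0] = 0.5000

0.500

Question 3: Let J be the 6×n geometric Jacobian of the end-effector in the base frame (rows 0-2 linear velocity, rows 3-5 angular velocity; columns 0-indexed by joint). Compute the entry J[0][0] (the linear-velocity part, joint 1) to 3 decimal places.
4.053

axis z_0 = ẑ; lever o_n−o_0 = (4.0532,-4.0532,4.0000)
cross product → J_v[:, 0] = (4.0532,4.0532,-0.0000)
J_ω[:, 0] = z_0
entry J[0][0] = 4.0532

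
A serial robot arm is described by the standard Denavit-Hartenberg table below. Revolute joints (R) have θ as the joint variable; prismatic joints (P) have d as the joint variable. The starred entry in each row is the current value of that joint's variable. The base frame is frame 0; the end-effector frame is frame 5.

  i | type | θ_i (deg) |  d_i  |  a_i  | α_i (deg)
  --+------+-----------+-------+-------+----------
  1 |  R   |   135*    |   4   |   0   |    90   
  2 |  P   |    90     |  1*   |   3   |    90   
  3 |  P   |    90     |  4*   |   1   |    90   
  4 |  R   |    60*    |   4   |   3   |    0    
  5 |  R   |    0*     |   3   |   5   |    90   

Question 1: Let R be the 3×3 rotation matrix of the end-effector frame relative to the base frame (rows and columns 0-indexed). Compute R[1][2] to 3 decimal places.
0.259

End-effector z-axis (col 2 of R) = (0.9659,0.2588,0.0000)
R[1][2] = 0.2588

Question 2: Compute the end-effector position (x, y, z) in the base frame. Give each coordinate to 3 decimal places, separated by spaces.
-3.485 11.970 14.000

after link 1: o_1 = (0.0000, 0.0000, 4.0000)
after link 2: o_2 = (0.7071, 0.7071, 7.0000)
after link 3: o_3 = (-1.4142, 4.2426, 7.0000)
after link 4: o_4 = (-2.1907, 7.1404, 11.0000)
after link 5: o_5 = (-3.4848, 11.9700, 14.0000)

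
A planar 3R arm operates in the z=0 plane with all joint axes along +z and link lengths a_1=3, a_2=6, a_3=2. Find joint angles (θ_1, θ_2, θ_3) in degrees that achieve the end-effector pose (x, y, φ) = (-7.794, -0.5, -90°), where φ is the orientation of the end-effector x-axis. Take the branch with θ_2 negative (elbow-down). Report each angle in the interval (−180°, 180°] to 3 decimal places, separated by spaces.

-149.996 -60.007 120.002

wrist centre = target − a_3·(cos φ, sin φ) = (-7.7940, 1.5000)
cos θ_2 = (62.9964−3²−6²)/(2·3·6) = 0.4999; θ_2 = -60.0065° (elbow-down)
β = atan2(1.5000,-7.7940) = 169.1063°; ψ = atan2(-5.1965,5.9994) = -40.8981°
θ_1 = β − ψ = 210.0044°
θ_3 = φ − θ_1 − θ_2 = 120.0022° (wrapped to (-180°,180°])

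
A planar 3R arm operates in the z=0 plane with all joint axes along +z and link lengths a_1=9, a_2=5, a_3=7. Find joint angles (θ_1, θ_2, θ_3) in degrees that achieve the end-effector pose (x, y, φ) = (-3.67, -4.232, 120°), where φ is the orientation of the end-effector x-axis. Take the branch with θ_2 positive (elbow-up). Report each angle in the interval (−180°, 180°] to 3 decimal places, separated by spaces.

wrist centre = target − a_3·(cos φ, sin φ) = (-0.1700, -10.2942)
cos θ_2 = (105.9990−9²−5²)/(2·9·5) = -0.0000; θ_2 = 90.0006° (elbow-up)
β = atan2(-10.2942,-0.1700) = -90.9461°; ψ = atan2(5.0000,8.9999) = 29.0548°
θ_1 = β − ψ = -120.0009°
θ_3 = φ − θ_1 − θ_2 = 150.0002° (wrapped to (-180°,180°])

-120.001 90.001 150.000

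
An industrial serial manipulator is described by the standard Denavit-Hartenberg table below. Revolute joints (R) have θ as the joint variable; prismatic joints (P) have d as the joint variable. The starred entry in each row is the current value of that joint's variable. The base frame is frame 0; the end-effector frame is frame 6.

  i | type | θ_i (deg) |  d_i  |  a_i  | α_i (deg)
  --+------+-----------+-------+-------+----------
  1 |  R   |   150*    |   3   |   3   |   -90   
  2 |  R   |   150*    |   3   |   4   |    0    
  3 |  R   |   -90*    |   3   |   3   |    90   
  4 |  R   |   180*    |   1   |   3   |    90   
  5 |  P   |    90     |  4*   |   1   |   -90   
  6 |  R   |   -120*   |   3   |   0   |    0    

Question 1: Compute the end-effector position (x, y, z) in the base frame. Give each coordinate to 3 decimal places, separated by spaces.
-7.397 -7.276 -0.598

after link 1: o_1 = (-2.5981, 1.5000, 3.0000)
after link 2: o_2 = (-1.0981, -2.8301, 1.0000)
after link 3: o_3 = (-3.8971, -4.6782, -1.5981)
after link 4: o_4 = (-3.3481, -4.9952, 1.5000)
after link 5: o_5 = (-6.0981, -8.0263, 2.0000)
after link 6: o_6 = (-7.3971, -7.2763, -0.5981)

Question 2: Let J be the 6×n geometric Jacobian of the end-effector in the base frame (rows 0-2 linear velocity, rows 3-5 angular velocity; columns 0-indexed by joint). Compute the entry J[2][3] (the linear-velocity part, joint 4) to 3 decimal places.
3.464

axis z_3 = (-0.7500,0.4330,0.5000); lever o_n−o_3 = (-3.5000,-2.5981,1.0000)
cross product → J_v[:, 3] = (1.7321,-1.0000,3.4641)
J_ω[:, 3] = z_3
entry J[2][3] = 3.4641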